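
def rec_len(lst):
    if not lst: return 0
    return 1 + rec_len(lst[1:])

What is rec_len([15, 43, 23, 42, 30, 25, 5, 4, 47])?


rec_len([15, 43, 23, 42, 30, 25, 5, 4, 47]) = 1 + rec_len([43, 23, 42, 30, 25, 5, 4, 47])
rec_len([43, 23, 42, 30, 25, 5, 4, 47]) = 1 + rec_len([23, 42, 30, 25, 5, 4, 47])
rec_len([23, 42, 30, 25, 5, 4, 47]) = 1 + rec_len([42, 30, 25, 5, 4, 47])
rec_len([42, 30, 25, 5, 4, 47]) = 1 + rec_len([30, 25, 5, 4, 47])
rec_len([30, 25, 5, 4, 47]) = 1 + rec_len([25, 5, 4, 47])
rec_len([25, 5, 4, 47]) = 1 + rec_len([5, 4, 47])
rec_len([5, 4, 47]) = 1 + rec_len([4, 47])
rec_len([4, 47]) = 1 + rec_len([47])
rec_len([47]) = 1 + rec_len([])
rec_len([]) = 0  (base case)
Unwinding: 1 + 1 + 1 + 1 + 1 + 1 + 1 + 1 + 1 + 0 = 9

9


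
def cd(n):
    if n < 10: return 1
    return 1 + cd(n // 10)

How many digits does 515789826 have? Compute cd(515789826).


cd(515789826) = 1 + cd(51578982)
cd(51578982) = 1 + cd(5157898)
cd(5157898) = 1 + cd(515789)
cd(515789) = 1 + cd(51578)
cd(51578) = 1 + cd(5157)
cd(5157) = 1 + cd(515)
cd(515) = 1 + cd(51)
cd(51) = 1 + cd(5)
cd(5) = 1  (base case: 5 < 10)
Unwinding: 1 + 1 + 1 + 1 + 1 + 1 + 1 + 1 + 1 = 9

9


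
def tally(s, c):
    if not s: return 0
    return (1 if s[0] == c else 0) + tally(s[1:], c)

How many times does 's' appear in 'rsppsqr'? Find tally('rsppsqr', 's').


s[0]='r' != 's' -> 0
s[0]='s' == 's' -> 1
s[0]='p' != 's' -> 0
s[0]='p' != 's' -> 0
s[0]='s' == 's' -> 1
s[0]='q' != 's' -> 0
s[0]='r' != 's' -> 0
Sum: 0 + 1 + 0 + 0 + 1 + 0 + 0 = 2

2


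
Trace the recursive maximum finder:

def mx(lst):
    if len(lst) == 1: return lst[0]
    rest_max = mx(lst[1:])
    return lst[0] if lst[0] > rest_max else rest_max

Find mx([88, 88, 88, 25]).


mx([88, 88, 88, 25]): compare 88 with mx([88, 88, 25])
mx([88, 88, 25]): compare 88 with mx([88, 25])
mx([88, 25]): compare 88 with mx([25])
mx([25]) = 25  (base case)
Compare 88 with 25 -> 88
Compare 88 with 88 -> 88
Compare 88 with 88 -> 88

88


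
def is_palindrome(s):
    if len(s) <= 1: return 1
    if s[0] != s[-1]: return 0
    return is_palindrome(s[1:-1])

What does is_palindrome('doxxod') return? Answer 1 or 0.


is_palindrome('doxxod'): s[0]='d' == s[-1]='d' -> check is_palindrome('oxxo')
is_palindrome('oxxo'): s[0]='o' == s[-1]='o' -> check is_palindrome('xx')
is_palindrome('xx'): s[0]='x' == s[-1]='x' -> check is_palindrome('')
is_palindrome(''): len <= 1 -> return 1  (base case)
Result: 1 (palindrome)

1


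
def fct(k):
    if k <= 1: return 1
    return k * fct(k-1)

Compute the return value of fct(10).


fct(10)
= 10 * fct(9)
= 10 * 9 * fct(8)
= 10 * 9 * 8 * fct(7)
= 10 * 9 * 8 * 7 * fct(6)
= 10 * 9 * 8 * 7 * 6 * fct(5)
= 10 * 9 * 8 * 7 * 6 * 5 * fct(4)
= 10 * 9 * 8 * 7 * 6 * 5 * 4 * fct(3)
= 10 * 9 * 8 * 7 * 6 * 5 * 4 * 3 * fct(2)
= 10 * 9 * 8 * 7 * 6 * 5 * 4 * 3 * 2 * fct(1)
= 10 * 9 * 8 * 7 * 6 * 5 * 4 * 3 * 2 * 1
= 3628800

3628800


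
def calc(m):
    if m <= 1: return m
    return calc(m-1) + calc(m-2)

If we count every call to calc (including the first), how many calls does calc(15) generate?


Let C(n) = total calls for calc(n)
C(0) = 1, C(1) = 1
C(2) = 1 + C(1) + C(0) = 1 + 1 + 1 = 3
C(3) = 1 + C(2) + C(1) = 1 + 3 + 1 = 5
C(4) = 1 + C(3) + C(2) = 1 + 5 + 3 = 9
C(5) = 1 + C(4) + C(3) = 1 + 9 + 5 = 15
C(6) = 1 + C(5) + C(4) = 1 + 15 + 9 = 25
C(7) = 1 + C(6) + C(5) = 1 + 25 + 15 = 41
C(8) = 1 + C(7) + C(6) = 1 + 41 + 25 = 67
C(9) = 1 + C(8) + C(7) = 1 + 67 + 41 = 109
C(10) = 1 + C(9) + C(8) = 1 + 109 + 67 = 177
C(11) = 1 + C(10) + C(9) = 1 + 177 + 109 = 287
C(12) = 1 + C(11) + C(10) = 1 + 287 + 177 = 465
C(13) = 1 + C(12) + C(11) = 1 + 465 + 287 = 753
C(14) = 1 + C(13) + C(12) = 1 + 753 + 465 = 1219
C(15) = 1 + C(14) + C(13) = 1 + 1219 + 753 = 1973

1973


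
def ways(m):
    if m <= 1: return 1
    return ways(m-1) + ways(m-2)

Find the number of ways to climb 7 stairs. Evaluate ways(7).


Building up from base cases:
ways(0) = 1
ways(1) = 1
ways(2) = ways(1) + ways(0) = 1 + 1 = 2
ways(3) = ways(2) + ways(1) = 2 + 1 = 3
ways(4) = ways(3) + ways(2) = 3 + 2 = 5
ways(5) = ways(4) + ways(3) = 5 + 3 = 8
ways(6) = ways(5) + ways(4) = 8 + 5 = 13
ways(7) = ways(6) + ways(5) = 13 + 8 = 21

21


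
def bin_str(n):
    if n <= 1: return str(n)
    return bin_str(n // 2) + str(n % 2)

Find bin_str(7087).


bin_str(7087) = bin_str(3543) + '1'
bin_str(3543) = bin_str(1771) + '1'
bin_str(1771) = bin_str(885) + '1'
bin_str(885) = bin_str(442) + '1'
bin_str(442) = bin_str(221) + '0'
bin_str(221) = bin_str(110) + '1'
bin_str(110) = bin_str(55) + '0'
bin_str(55) = bin_str(27) + '1'
bin_str(27) = bin_str(13) + '1'
bin_str(13) = bin_str(6) + '1'
bin_str(6) = bin_str(3) + '0'
bin_str(3) = bin_str(1) + '1'
bin_str(1) = '1'  (base case)
Concatenating: '1' + '1' + '0' + '1' + '1' + '1' + '0' + '1' + '0' + '1' + '1' + '1' + '1' = '1101110101111'

1101110101111


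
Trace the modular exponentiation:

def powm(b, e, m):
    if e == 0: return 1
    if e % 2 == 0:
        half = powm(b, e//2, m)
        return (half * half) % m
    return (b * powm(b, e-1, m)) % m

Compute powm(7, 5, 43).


powm(7, 5, 43): e is odd, compute powm(7, 4, 43)
  powm(7, 4, 43): e is even, compute powm(7, 2, 43)
    powm(7, 2, 43): e is even, compute powm(7, 1, 43)
      powm(7, 1, 43): e is odd, compute powm(7, 0, 43)
        powm(7, 0, 43) = 1
      (7 * 1) % 43 = 7
    half=7, (7*7) % 43 = 6
  half=6, (6*6) % 43 = 36
(7 * 36) % 43 = 37

37


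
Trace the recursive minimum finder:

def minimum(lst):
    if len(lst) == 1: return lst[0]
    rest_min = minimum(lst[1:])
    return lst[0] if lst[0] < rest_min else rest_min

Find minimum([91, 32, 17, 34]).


minimum([91, 32, 17, 34]): compare 91 with minimum([32, 17, 34])
minimum([32, 17, 34]): compare 32 with minimum([17, 34])
minimum([17, 34]): compare 17 with minimum([34])
minimum([34]) = 34  (base case)
Compare 17 with 34 -> 17
Compare 32 with 17 -> 17
Compare 91 with 17 -> 17

17


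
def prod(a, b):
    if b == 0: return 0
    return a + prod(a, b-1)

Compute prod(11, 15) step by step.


prod(11, 15) = 11 + prod(11, 14)
prod(11, 14) = 11 + prod(11, 13)
prod(11, 13) = 11 + prod(11, 12)
prod(11, 12) = 11 + prod(11, 11)
prod(11, 11) = 11 + prod(11, 10)
prod(11, 10) = 11 + prod(11, 9)
prod(11, 9) = 11 + prod(11, 8)
prod(11, 8) = 11 + prod(11, 7)
prod(11, 7) = 11 + prod(11, 6)
prod(11, 6) = 11 + prod(11, 5)
prod(11, 5) = 11 + prod(11, 4)
prod(11, 4) = 11 + prod(11, 3)
prod(11, 3) = 11 + prod(11, 2)
prod(11, 2) = 11 + prod(11, 1)
prod(11, 1) = 11 + prod(11, 0)
prod(11, 0) = 0  (base case)
Total: 11 + 11 + 11 + 11 + 11 + 11 + 11 + 11 + 11 + 11 + 11 + 11 + 11 + 11 + 11 + 0 = 165

165


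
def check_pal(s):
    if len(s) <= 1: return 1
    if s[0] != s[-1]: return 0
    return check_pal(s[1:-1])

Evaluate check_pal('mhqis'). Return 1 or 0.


check_pal('mhqis'): s[0]='m' != s[-1]='s' -> return 0
Result: 0 (not a palindrome)

0


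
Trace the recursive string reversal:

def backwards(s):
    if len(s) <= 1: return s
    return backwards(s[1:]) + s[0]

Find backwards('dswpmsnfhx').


backwards('dswpmsnfhx') = backwards('swpmsnfhx') + 'd'
backwards('swpmsnfhx') = backwards('wpmsnfhx') + 's'
backwards('wpmsnfhx') = backwards('pmsnfhx') + 'w'
backwards('pmsnfhx') = backwards('msnfhx') + 'p'
backwards('msnfhx') = backwards('snfhx') + 'm'
backwards('snfhx') = backwards('nfhx') + 's'
backwards('nfhx') = backwards('fhx') + 'n'
backwards('fhx') = backwards('hx') + 'f'
backwards('hx') = backwards('x') + 'h'
backwards('x') = 'x'  (base case)
Concatenating: 'x' + 'h' + 'f' + 'n' + 's' + 'm' + 'p' + 'w' + 's' + 'd' = 'xhfnsmpwsd'

xhfnsmpwsd


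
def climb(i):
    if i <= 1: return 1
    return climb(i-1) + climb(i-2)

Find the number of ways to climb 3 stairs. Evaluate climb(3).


Building up from base cases:
climb(0) = 1
climb(1) = 1
climb(2) = climb(1) + climb(0) = 1 + 1 = 2
climb(3) = climb(2) + climb(1) = 2 + 1 = 3

3


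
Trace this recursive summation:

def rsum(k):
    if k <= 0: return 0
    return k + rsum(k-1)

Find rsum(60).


rsum(60)
= 60 + 59 + 58 + 57 + 56 + 55 + 54 + 53 + 52 + 51 + 50 + 49 + 48 + 47 + 46 + 45 + 44 + 43 + 42 + 41 + 40 + 39 + 38 + 37 + 36 + 35 + 34 + 33 + 32 + 31 + 30 + 29 + 28 + 27 + 26 + 25 + 24 + 23 + 22 + 21 + 20 + 19 + 18 + 17 + 16 + 15 + 14 + 13 + 12 + 11 + 10 + 9 + 8 + 7 + 6 + 5 + 4 + 3 + 2 + 1 + rsum(0)
= 60 + 59 + 58 + 57 + 56 + 55 + 54 + 53 + 52 + 51 + 50 + 49 + 48 + 47 + 46 + 45 + 44 + 43 + 42 + 41 + 40 + 39 + 38 + 37 + 36 + 35 + 34 + 33 + 32 + 31 + 30 + 29 + 28 + 27 + 26 + 25 + 24 + 23 + 22 + 21 + 20 + 19 + 18 + 17 + 16 + 15 + 14 + 13 + 12 + 11 + 10 + 9 + 8 + 7 + 6 + 5 + 4 + 3 + 2 + 1 + 0
= 1830

1830


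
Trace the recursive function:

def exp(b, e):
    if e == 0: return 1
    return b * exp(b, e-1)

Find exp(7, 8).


exp(7, 8)
= 7 * exp(7, 7)
= 7 * 7 * exp(7, 6)
= 7 * 7 * 7 * exp(7, 5)
= 7 * 7 * 7 * 7 * exp(7, 4)
= 7 * 7 * 7 * 7 * 7 * exp(7, 3)
= 7 * 7 * 7 * 7 * 7 * 7 * exp(7, 2)
= 7 * 7 * 7 * 7 * 7 * 7 * 7 * exp(7, 1)
= 7 * 7 * 7 * 7 * 7 * 7 * 7 * 7 * exp(7, 0)
= 7 * 7 * 7 * 7 * 7 * 7 * 7 * 7 * 1
= 5764801

5764801


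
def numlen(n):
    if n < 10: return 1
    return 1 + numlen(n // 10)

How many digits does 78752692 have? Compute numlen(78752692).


numlen(78752692) = 1 + numlen(7875269)
numlen(7875269) = 1 + numlen(787526)
numlen(787526) = 1 + numlen(78752)
numlen(78752) = 1 + numlen(7875)
numlen(7875) = 1 + numlen(787)
numlen(787) = 1 + numlen(78)
numlen(78) = 1 + numlen(7)
numlen(7) = 1  (base case: 7 < 10)
Unwinding: 1 + 1 + 1 + 1 + 1 + 1 + 1 + 1 = 8

8


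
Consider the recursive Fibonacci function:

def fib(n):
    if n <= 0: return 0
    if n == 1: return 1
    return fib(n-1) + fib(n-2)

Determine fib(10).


Computing fib(10) bottom-up:
fib(0) = 0
fib(1) = 1
fib(2) = fib(1) + fib(0) = 1 + 0 = 1
fib(3) = fib(2) + fib(1) = 1 + 1 = 2
fib(4) = fib(3) + fib(2) = 2 + 1 = 3
fib(5) = fib(4) + fib(3) = 3 + 2 = 5
fib(6) = fib(5) + fib(4) = 5 + 3 = 8
fib(7) = fib(6) + fib(5) = 8 + 5 = 13
fib(8) = fib(7) + fib(6) = 13 + 8 = 21
fib(9) = fib(8) + fib(7) = 21 + 13 = 34
fib(10) = fib(9) + fib(8) = 34 + 21 = 55

55


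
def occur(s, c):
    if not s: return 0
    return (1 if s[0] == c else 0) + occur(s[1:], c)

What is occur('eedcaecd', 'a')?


s[0]='e' != 'a' -> 0
s[0]='e' != 'a' -> 0
s[0]='d' != 'a' -> 0
s[0]='c' != 'a' -> 0
s[0]='a' == 'a' -> 1
s[0]='e' != 'a' -> 0
s[0]='c' != 'a' -> 0
s[0]='d' != 'a' -> 0
Sum: 0 + 0 + 0 + 0 + 1 + 0 + 0 + 0 = 1

1


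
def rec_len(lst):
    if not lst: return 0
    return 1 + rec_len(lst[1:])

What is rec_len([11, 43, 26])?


rec_len([11, 43, 26]) = 1 + rec_len([43, 26])
rec_len([43, 26]) = 1 + rec_len([26])
rec_len([26]) = 1 + rec_len([])
rec_len([]) = 0  (base case)
Unwinding: 1 + 1 + 1 + 0 = 3

3


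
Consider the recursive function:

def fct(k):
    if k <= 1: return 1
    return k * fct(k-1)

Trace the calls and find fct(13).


fct(13)
= 13 * fct(12)
= 13 * 12 * fct(11)
= 13 * 12 * 11 * fct(10)
= 13 * 12 * 11 * 10 * fct(9)
= 13 * 12 * 11 * 10 * 9 * fct(8)
= 13 * 12 * 11 * 10 * 9 * 8 * fct(7)
= 13 * 12 * 11 * 10 * 9 * 8 * 7 * fct(6)
= 13 * 12 * 11 * 10 * 9 * 8 * 7 * 6 * fct(5)
= 13 * 12 * 11 * 10 * 9 * 8 * 7 * 6 * 5 * fct(4)
= 13 * 12 * 11 * 10 * 9 * 8 * 7 * 6 * 5 * 4 * fct(3)
= 13 * 12 * 11 * 10 * 9 * 8 * 7 * 6 * 5 * 4 * 3 * fct(2)
= 13 * 12 * 11 * 10 * 9 * 8 * 7 * 6 * 5 * 4 * 3 * 2 * fct(1)
= 13 * 12 * 11 * 10 * 9 * 8 * 7 * 6 * 5 * 4 * 3 * 2 * 1
= 6227020800

6227020800


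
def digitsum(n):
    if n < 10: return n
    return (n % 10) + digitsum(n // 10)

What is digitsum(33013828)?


digitsum(33013828) = 8 + digitsum(3301382)
digitsum(3301382) = 2 + digitsum(330138)
digitsum(330138) = 8 + digitsum(33013)
digitsum(33013) = 3 + digitsum(3301)
digitsum(3301) = 1 + digitsum(330)
digitsum(330) = 0 + digitsum(33)
digitsum(33) = 3 + digitsum(3)
digitsum(3) = 3  (base case)
Total: 8 + 2 + 8 + 3 + 1 + 0 + 3 + 3 = 28

28


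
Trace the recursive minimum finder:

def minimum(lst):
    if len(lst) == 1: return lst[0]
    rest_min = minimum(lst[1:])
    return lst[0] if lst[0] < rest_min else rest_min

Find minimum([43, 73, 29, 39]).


minimum([43, 73, 29, 39]): compare 43 with minimum([73, 29, 39])
minimum([73, 29, 39]): compare 73 with minimum([29, 39])
minimum([29, 39]): compare 29 with minimum([39])
minimum([39]) = 39  (base case)
Compare 29 with 39 -> 29
Compare 73 with 29 -> 29
Compare 43 with 29 -> 29

29


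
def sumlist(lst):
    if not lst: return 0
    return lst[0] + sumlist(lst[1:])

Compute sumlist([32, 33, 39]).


sumlist([32, 33, 39]) = 32 + sumlist([33, 39])
sumlist([33, 39]) = 33 + sumlist([39])
sumlist([39]) = 39 + sumlist([])
sumlist([]) = 0  (base case)
Total: 32 + 33 + 39 + 0 = 104

104


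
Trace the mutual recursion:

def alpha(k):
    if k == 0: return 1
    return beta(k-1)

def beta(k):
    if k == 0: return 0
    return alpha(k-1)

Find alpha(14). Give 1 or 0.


alpha(14) = beta(13)
beta(13) = alpha(12)
alpha(12) = beta(11)
beta(11) = alpha(10)
alpha(10) = beta(9)
beta(9) = alpha(8)
alpha(8) = beta(7)
beta(7) = alpha(6)
alpha(6) = beta(5)
beta(5) = alpha(4)
alpha(4) = beta(3)
beta(3) = alpha(2)
alpha(2) = beta(1)
beta(1) = alpha(0)
alpha(0) = 1  (base case)
Result: 1

1


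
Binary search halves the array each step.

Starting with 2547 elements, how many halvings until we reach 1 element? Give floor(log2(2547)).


2547 / 2 = 1273
1273 / 2 = 636
636 / 2 = 318
318 / 2 = 159
159 / 2 = 79
79 / 2 = 39
39 / 2 = 19
19 / 2 = 9
9 / 2 = 4
4 / 2 = 2
2 / 2 = 1
Reached 1 after 11 halvings

11


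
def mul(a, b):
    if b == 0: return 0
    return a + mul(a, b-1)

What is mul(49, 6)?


mul(49, 6) = 49 + mul(49, 5)
mul(49, 5) = 49 + mul(49, 4)
mul(49, 4) = 49 + mul(49, 3)
mul(49, 3) = 49 + mul(49, 2)
mul(49, 2) = 49 + mul(49, 1)
mul(49, 1) = 49 + mul(49, 0)
mul(49, 0) = 0  (base case)
Total: 49 + 49 + 49 + 49 + 49 + 49 + 0 = 294

294


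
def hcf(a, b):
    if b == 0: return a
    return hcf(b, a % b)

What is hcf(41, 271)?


hcf(41, 271) = hcf(271, 41)
hcf(271, 41) = hcf(41, 25)
hcf(41, 25) = hcf(25, 16)
hcf(25, 16) = hcf(16, 9)
hcf(16, 9) = hcf(9, 7)
hcf(9, 7) = hcf(7, 2)
hcf(7, 2) = hcf(2, 1)
hcf(2, 1) = hcf(1, 0)
hcf(1, 0) = 1  (base case)

1


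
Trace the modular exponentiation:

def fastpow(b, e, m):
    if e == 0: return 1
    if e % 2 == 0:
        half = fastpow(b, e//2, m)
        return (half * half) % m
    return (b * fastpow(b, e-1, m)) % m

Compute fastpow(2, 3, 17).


fastpow(2, 3, 17): e is odd, compute fastpow(2, 2, 17)
  fastpow(2, 2, 17): e is even, compute fastpow(2, 1, 17)
    fastpow(2, 1, 17): e is odd, compute fastpow(2, 0, 17)
      fastpow(2, 0, 17) = 1
    (2 * 1) % 17 = 2
  half=2, (2*2) % 17 = 4
(2 * 4) % 17 = 8

8


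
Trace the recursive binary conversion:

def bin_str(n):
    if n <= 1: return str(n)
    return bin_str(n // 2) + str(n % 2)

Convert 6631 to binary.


bin_str(6631) = bin_str(3315) + '1'
bin_str(3315) = bin_str(1657) + '1'
bin_str(1657) = bin_str(828) + '1'
bin_str(828) = bin_str(414) + '0'
bin_str(414) = bin_str(207) + '0'
bin_str(207) = bin_str(103) + '1'
bin_str(103) = bin_str(51) + '1'
bin_str(51) = bin_str(25) + '1'
bin_str(25) = bin_str(12) + '1'
bin_str(12) = bin_str(6) + '0'
bin_str(6) = bin_str(3) + '0'
bin_str(3) = bin_str(1) + '1'
bin_str(1) = '1'  (base case)
Concatenating: '1' + '1' + '0' + '0' + '1' + '1' + '1' + '1' + '0' + '0' + '1' + '1' + '1' = '1100111100111'

1100111100111


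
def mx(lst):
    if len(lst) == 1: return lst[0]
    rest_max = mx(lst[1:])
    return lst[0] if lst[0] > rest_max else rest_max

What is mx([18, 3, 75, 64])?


mx([18, 3, 75, 64]): compare 18 with mx([3, 75, 64])
mx([3, 75, 64]): compare 3 with mx([75, 64])
mx([75, 64]): compare 75 with mx([64])
mx([64]) = 64  (base case)
Compare 75 with 64 -> 75
Compare 3 with 75 -> 75
Compare 18 with 75 -> 75

75


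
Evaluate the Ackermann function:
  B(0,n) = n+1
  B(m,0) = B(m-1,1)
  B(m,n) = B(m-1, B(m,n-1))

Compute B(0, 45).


B(0, 45) = 46
Result: B(0, 45) = 46

46


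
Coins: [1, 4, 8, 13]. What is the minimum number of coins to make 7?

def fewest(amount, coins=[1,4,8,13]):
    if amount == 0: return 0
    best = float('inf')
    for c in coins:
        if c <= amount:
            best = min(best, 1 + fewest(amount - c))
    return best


Building up with DP:
fewest(0) = 0
fewest(1) = min(1+fewest(0)=1+0=1) = 1
fewest(2) = min(1+fewest(1)=1+1=2) = 2
fewest(3) = min(1+fewest(2)=1+2=3) = 3
fewest(4) = min(1+fewest(3)=1+3=4, 1+fewest(0)=1+0=1) = 1
fewest(5) = min(1+fewest(4)=1+1=2, 1+fewest(1)=1+1=2) = 2
fewest(6) = min(1+fewest(5)=1+2=3, 1+fewest(2)=1+2=3) = 3
fewest(7) = min(1+fewest(6)=1+3=4, 1+fewest(3)=1+3=4) = 4

4


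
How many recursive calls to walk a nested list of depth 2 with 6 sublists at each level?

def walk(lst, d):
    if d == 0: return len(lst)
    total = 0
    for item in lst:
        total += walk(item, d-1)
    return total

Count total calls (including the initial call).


At depth 0 (root): 1 call
At depth 1: each of 1 parents calls walk on 6 children = 6 calls
At depth 2: each of 6 parents calls walk on 6 children = 36 calls
Total: 1 + 6 + 36 = 43

43


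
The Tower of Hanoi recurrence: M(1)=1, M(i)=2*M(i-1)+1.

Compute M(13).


M(13) = 2 * M(12) + 1
M(12) = 2 * M(11) + 1
M(11) = 2 * M(10) + 1
M(10) = 2 * M(9) + 1
M(9) = 2 * M(8) + 1
M(8) = 2 * M(7) + 1
M(7) = 2 * M(6) + 1
M(6) = 2 * M(5) + 1
M(5) = 2 * M(4) + 1
M(4) = 2 * M(3) + 1
M(3) = 2 * M(2) + 1
M(2) = 2 * M(1) + 1
M(1) = 1  (base case)
M(2) = 2 * 1 + 1 = 3
M(3) = 2 * 3 + 1 = 7
M(4) = 2 * 7 + 1 = 15
M(5) = 2 * 15 + 1 = 31
M(6) = 2 * 31 + 1 = 63
M(7) = 2 * 63 + 1 = 127
M(8) = 2 * 127 + 1 = 255
M(9) = 2 * 255 + 1 = 511
M(10) = 2 * 511 + 1 = 1023
M(11) = 2 * 1023 + 1 = 2047
M(12) = 2 * 2047 + 1 = 4095
M(13) = 2 * 4095 + 1 = 8191

8191


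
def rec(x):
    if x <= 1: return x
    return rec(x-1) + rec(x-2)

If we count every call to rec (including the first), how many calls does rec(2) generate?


Let C(n) = total calls for rec(n)
C(0) = 1, C(1) = 1
C(2) = 1 + C(1) + C(0) = 1 + 1 + 1 = 3

3


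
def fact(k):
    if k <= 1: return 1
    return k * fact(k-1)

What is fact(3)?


fact(3)
= 3 * fact(2)
= 3 * 2 * fact(1)
= 3 * 2 * 1
= 6

6


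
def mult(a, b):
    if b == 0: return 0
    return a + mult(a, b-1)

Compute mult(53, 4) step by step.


mult(53, 4) = 53 + mult(53, 3)
mult(53, 3) = 53 + mult(53, 2)
mult(53, 2) = 53 + mult(53, 1)
mult(53, 1) = 53 + mult(53, 0)
mult(53, 0) = 0  (base case)
Total: 53 + 53 + 53 + 53 + 0 = 212

212


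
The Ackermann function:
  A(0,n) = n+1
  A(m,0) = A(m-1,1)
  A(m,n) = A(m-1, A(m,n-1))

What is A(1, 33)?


A(1, 33) = A(0, A(1, 32))
  A(1, 32) = A(0, A(1, 31))
    A(1, 31) = A(0, A(1, 30))
      A(1, 30) = A(0, A(1, 29))
        A(1, 29) = A(0, A(1, 28))
          A(1, 28) = A(0, A(1, 27))
          A(1, 27) = A(0, A(1, 26))
          A(1, 26) = A(0, A(1, 25))
          A(1, 25) = A(0, A(1, 24))
          A(1, 24) = A(0, A(1, 23))
          A(1, 23) = A(0, A(1, 22))
          A(1, 22) = A(0, A(1, 21))
          A(1, 21) = A(0, A(1, 20))
          A(1, 20) = A(0, A(1, 19))
          A(1, 19) = A(0, A(1, 18))
          A(1, 18) = A(0, A(1, 17))
          A(1, 17) = A(0, A(1, 16))
          A(1, 16) = A(0, A(1, 15))
          A(1, 15) = A(0, A(1, 14))
          A(1, 14) = A(0, A(1, 13))
          A(1, 13) = A(0, A(1, 12))
          A(1, 12) = A(0, A(1, 11))
          A(1, 11) = A(0, A(1, 10))
          A(1, 10) = A(0, A(1, 9))
          A(1, 9) = A(0, A(1, 8))
... (trace truncated)
Result: A(1, 33) = 35

35


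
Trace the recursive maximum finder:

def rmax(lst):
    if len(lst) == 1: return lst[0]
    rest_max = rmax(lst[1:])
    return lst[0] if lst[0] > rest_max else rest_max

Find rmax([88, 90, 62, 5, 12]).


rmax([88, 90, 62, 5, 12]): compare 88 with rmax([90, 62, 5, 12])
rmax([90, 62, 5, 12]): compare 90 with rmax([62, 5, 12])
rmax([62, 5, 12]): compare 62 with rmax([5, 12])
rmax([5, 12]): compare 5 with rmax([12])
rmax([12]) = 12  (base case)
Compare 5 with 12 -> 12
Compare 62 with 12 -> 62
Compare 90 with 62 -> 90
Compare 88 with 90 -> 90

90


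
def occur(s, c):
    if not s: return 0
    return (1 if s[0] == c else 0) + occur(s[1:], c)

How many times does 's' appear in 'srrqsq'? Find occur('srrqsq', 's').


s[0]='s' == 's' -> 1
s[0]='r' != 's' -> 0
s[0]='r' != 's' -> 0
s[0]='q' != 's' -> 0
s[0]='s' == 's' -> 1
s[0]='q' != 's' -> 0
Sum: 1 + 0 + 0 + 0 + 1 + 0 = 2

2


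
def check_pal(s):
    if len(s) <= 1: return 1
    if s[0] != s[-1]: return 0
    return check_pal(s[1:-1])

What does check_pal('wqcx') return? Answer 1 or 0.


check_pal('wqcx'): s[0]='w' != s[-1]='x' -> return 0
Result: 0 (not a palindrome)

0


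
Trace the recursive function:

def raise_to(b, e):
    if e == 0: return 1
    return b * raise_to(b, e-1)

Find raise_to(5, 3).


raise_to(5, 3)
= 5 * raise_to(5, 2)
= 5 * 5 * raise_to(5, 1)
= 5 * 5 * 5 * raise_to(5, 0)
= 5 * 5 * 5 * 1
= 125

125


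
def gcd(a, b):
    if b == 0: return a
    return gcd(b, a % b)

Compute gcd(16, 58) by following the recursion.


gcd(16, 58) = gcd(58, 16)
gcd(58, 16) = gcd(16, 10)
gcd(16, 10) = gcd(10, 6)
gcd(10, 6) = gcd(6, 4)
gcd(6, 4) = gcd(4, 2)
gcd(4, 2) = gcd(2, 0)
gcd(2, 0) = 2  (base case)

2


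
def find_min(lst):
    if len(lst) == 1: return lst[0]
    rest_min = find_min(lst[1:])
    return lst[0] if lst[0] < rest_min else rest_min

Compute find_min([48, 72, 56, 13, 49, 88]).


find_min([48, 72, 56, 13, 49, 88]): compare 48 with find_min([72, 56, 13, 49, 88])
find_min([72, 56, 13, 49, 88]): compare 72 with find_min([56, 13, 49, 88])
find_min([56, 13, 49, 88]): compare 56 with find_min([13, 49, 88])
find_min([13, 49, 88]): compare 13 with find_min([49, 88])
find_min([49, 88]): compare 49 with find_min([88])
find_min([88]) = 88  (base case)
Compare 49 with 88 -> 49
Compare 13 with 49 -> 13
Compare 56 with 13 -> 13
Compare 72 with 13 -> 13
Compare 48 with 13 -> 13

13


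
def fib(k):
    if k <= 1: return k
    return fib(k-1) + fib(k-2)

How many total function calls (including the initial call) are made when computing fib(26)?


Let C(n) = total calls for fib(n)
C(0) = 1, C(1) = 1
C(2) = 1 + C(1) + C(0) = 1 + 1 + 1 = 3
C(3) = 1 + C(2) + C(1) = 1 + 3 + 1 = 5
C(4) = 1 + C(3) + C(2) = 1 + 5 + 3 = 9
C(5) = 1 + C(4) + C(3) = 1 + 9 + 5 = 15
C(6) = 1 + C(5) + C(4) = 1 + 15 + 9 = 25
C(7) = 1 + C(6) + C(5) = 1 + 25 + 15 = 41
C(8) = 1 + C(7) + C(6) = 1 + 41 + 25 = 67
C(9) = 1 + C(8) + C(7) = 1 + 67 + 41 = 109
C(10) = 1 + C(9) + C(8) = 1 + 109 + 67 = 177
C(11) = 1 + C(10) + C(9) = 1 + 177 + 109 = 287
C(12) = 1 + C(11) + C(10) = 1 + 287 + 177 = 465
C(13) = 1 + C(12) + C(11) = 1 + 465 + 287 = 753
C(14) = 1 + C(13) + C(12) = 1 + 753 + 465 = 1219
C(15) = 1 + C(14) + C(13) = 1 + 1219 + 753 = 1973
C(16) = 1 + C(15) + C(14) = 1 + 1973 + 1219 = 3193
C(17) = 1 + C(16) + C(15) = 1 + 3193 + 1973 = 5167
C(18) = 1 + C(17) + C(16) = 1 + 5167 + 3193 = 8361
C(19) = 1 + C(18) + C(17) = 1 + 8361 + 5167 = 13529
C(20) = 1 + C(19) + C(18) = 1 + 13529 + 8361 = 21891
C(21) = 1 + C(20) + C(19) = 1 + 21891 + 13529 = 35421
C(22) = 1 + C(21) + C(20) = 1 + 35421 + 21891 = 57313
C(23) = 1 + C(22) + C(21) = 1 + 57313 + 35421 = 92735
C(24) = 1 + C(23) + C(22) = 1 + 92735 + 57313 = 150049
C(25) = 1 + C(24) + C(23) = 1 + 150049 + 92735 = 242785
C(26) = 1 + C(25) + C(24) = 1 + 242785 + 150049 = 392835

392835


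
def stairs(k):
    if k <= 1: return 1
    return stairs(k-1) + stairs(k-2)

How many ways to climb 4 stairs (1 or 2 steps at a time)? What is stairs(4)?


Building up from base cases:
stairs(0) = 1
stairs(1) = 1
stairs(2) = stairs(1) + stairs(0) = 1 + 1 = 2
stairs(3) = stairs(2) + stairs(1) = 2 + 1 = 3
stairs(4) = stairs(3) + stairs(2) = 3 + 2 = 5

5


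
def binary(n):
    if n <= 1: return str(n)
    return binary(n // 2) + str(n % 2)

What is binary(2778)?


binary(2778) = binary(1389) + '0'
binary(1389) = binary(694) + '1'
binary(694) = binary(347) + '0'
binary(347) = binary(173) + '1'
binary(173) = binary(86) + '1'
binary(86) = binary(43) + '0'
binary(43) = binary(21) + '1'
binary(21) = binary(10) + '1'
binary(10) = binary(5) + '0'
binary(5) = binary(2) + '1'
binary(2) = binary(1) + '0'
binary(1) = '1'  (base case)
Concatenating: '1' + '0' + '1' + '0' + '1' + '1' + '0' + '1' + '1' + '0' + '1' + '0' = '101011011010'

101011011010


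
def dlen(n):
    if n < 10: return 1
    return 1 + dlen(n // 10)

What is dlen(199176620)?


dlen(199176620) = 1 + dlen(19917662)
dlen(19917662) = 1 + dlen(1991766)
dlen(1991766) = 1 + dlen(199176)
dlen(199176) = 1 + dlen(19917)
dlen(19917) = 1 + dlen(1991)
dlen(1991) = 1 + dlen(199)
dlen(199) = 1 + dlen(19)
dlen(19) = 1 + dlen(1)
dlen(1) = 1  (base case: 1 < 10)
Unwinding: 1 + 1 + 1 + 1 + 1 + 1 + 1 + 1 + 1 = 9

9


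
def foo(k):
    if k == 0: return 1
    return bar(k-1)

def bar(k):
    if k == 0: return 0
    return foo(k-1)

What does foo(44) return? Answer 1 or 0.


foo(44) = bar(43)
bar(43) = foo(42)
foo(42) = bar(41)
bar(41) = foo(40)
foo(40) = bar(39)
bar(39) = foo(38)
foo(38) = bar(37)
bar(37) = foo(36)
foo(36) = bar(35)
bar(35) = foo(34)
foo(34) = bar(33)
bar(33) = foo(32)
foo(32) = bar(31)
bar(31) = foo(30)
foo(30) = bar(29)
bar(29) = foo(28)
foo(28) = bar(27)
bar(27) = foo(26)
foo(26) = bar(25)
bar(25) = foo(24)
foo(24) = bar(23)
bar(23) = foo(22)
foo(22) = bar(21)
bar(21) = foo(20)
foo(20) = bar(19)
bar(19) = foo(18)
foo(18) = bar(17)
bar(17) = foo(16)
foo(16) = bar(15)
bar(15) = foo(14)
foo(14) = bar(13)
bar(13) = foo(12)
foo(12) = bar(11)
bar(11) = foo(10)
foo(10) = bar(9)
bar(9) = foo(8)
foo(8) = bar(7)
bar(7) = foo(6)
foo(6) = bar(5)
bar(5) = foo(4)
foo(4) = bar(3)
bar(3) = foo(2)
foo(2) = bar(1)
bar(1) = foo(0)
foo(0) = 1  (base case)
Result: 1

1


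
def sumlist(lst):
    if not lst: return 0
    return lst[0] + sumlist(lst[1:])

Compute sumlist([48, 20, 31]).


sumlist([48, 20, 31]) = 48 + sumlist([20, 31])
sumlist([20, 31]) = 20 + sumlist([31])
sumlist([31]) = 31 + sumlist([])
sumlist([]) = 0  (base case)
Total: 48 + 20 + 31 + 0 = 99

99


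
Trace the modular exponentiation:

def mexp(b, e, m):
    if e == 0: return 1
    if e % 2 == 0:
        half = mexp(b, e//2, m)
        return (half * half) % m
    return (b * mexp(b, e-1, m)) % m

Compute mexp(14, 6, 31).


mexp(14, 6, 31): e is even, compute mexp(14, 3, 31)
  mexp(14, 3, 31): e is odd, compute mexp(14, 2, 31)
    mexp(14, 2, 31): e is even, compute mexp(14, 1, 31)
      mexp(14, 1, 31): e is odd, compute mexp(14, 0, 31)
        mexp(14, 0, 31) = 1
      (14 * 1) % 31 = 14
    half=14, (14*14) % 31 = 10
  (14 * 10) % 31 = 16
half=16, (16*16) % 31 = 8

8


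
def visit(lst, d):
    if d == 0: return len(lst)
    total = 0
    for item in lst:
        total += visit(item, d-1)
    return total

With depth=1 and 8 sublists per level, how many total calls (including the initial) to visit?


At depth 0 (root): 1 call
At depth 1: each of 1 parents calls visit on 8 children = 8 calls
Total: 1 + 8 = 9

9


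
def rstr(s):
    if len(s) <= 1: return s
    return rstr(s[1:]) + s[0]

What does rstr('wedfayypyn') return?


rstr('wedfayypyn') = rstr('edfayypyn') + 'w'
rstr('edfayypyn') = rstr('dfayypyn') + 'e'
rstr('dfayypyn') = rstr('fayypyn') + 'd'
rstr('fayypyn') = rstr('ayypyn') + 'f'
rstr('ayypyn') = rstr('yypyn') + 'a'
rstr('yypyn') = rstr('ypyn') + 'y'
rstr('ypyn') = rstr('pyn') + 'y'
rstr('pyn') = rstr('yn') + 'p'
rstr('yn') = rstr('n') + 'y'
rstr('n') = 'n'  (base case)
Concatenating: 'n' + 'y' + 'p' + 'y' + 'y' + 'a' + 'f' + 'd' + 'e' + 'w' = 'nypyyafdew'

nypyyafdew


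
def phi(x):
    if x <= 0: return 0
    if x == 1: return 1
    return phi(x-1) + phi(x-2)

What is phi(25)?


Computing phi(25) bottom-up:
phi(0) = 0
phi(1) = 1
phi(2) = phi(1) + phi(0) = 1 + 0 = 1
phi(3) = phi(2) + phi(1) = 1 + 1 = 2
phi(4) = phi(3) + phi(2) = 2 + 1 = 3
phi(5) = phi(4) + phi(3) = 3 + 2 = 5
phi(6) = phi(5) + phi(4) = 5 + 3 = 8
phi(7) = phi(6) + phi(5) = 8 + 5 = 13
phi(8) = phi(7) + phi(6) = 13 + 8 = 21
phi(9) = phi(8) + phi(7) = 21 + 13 = 34
phi(10) = phi(9) + phi(8) = 34 + 21 = 55
phi(11) = phi(10) + phi(9) = 55 + 34 = 89
phi(12) = phi(11) + phi(10) = 89 + 55 = 144
phi(13) = phi(12) + phi(11) = 144 + 89 = 233
phi(14) = phi(13) + phi(12) = 233 + 144 = 377
phi(15) = phi(14) + phi(13) = 377 + 233 = 610
phi(16) = phi(15) + phi(14) = 610 + 377 = 987
phi(17) = phi(16) + phi(15) = 987 + 610 = 1597
phi(18) = phi(17) + phi(16) = 1597 + 987 = 2584
phi(19) = phi(18) + phi(17) = 2584 + 1597 = 4181
phi(20) = phi(19) + phi(18) = 4181 + 2584 = 6765
phi(21) = phi(20) + phi(19) = 6765 + 4181 = 10946
phi(22) = phi(21) + phi(20) = 10946 + 6765 = 17711
phi(23) = phi(22) + phi(21) = 17711 + 10946 = 28657
phi(24) = phi(23) + phi(22) = 28657 + 17711 = 46368
phi(25) = phi(24) + phi(23) = 46368 + 28657 = 75025

75025


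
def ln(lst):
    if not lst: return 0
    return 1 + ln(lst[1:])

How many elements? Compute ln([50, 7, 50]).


ln([50, 7, 50]) = 1 + ln([7, 50])
ln([7, 50]) = 1 + ln([50])
ln([50]) = 1 + ln([])
ln([]) = 0  (base case)
Unwinding: 1 + 1 + 1 + 0 = 3

3


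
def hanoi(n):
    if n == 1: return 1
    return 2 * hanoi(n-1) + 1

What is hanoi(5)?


hanoi(5) = 2 * hanoi(4) + 1
hanoi(4) = 2 * hanoi(3) + 1
hanoi(3) = 2 * hanoi(2) + 1
hanoi(2) = 2 * hanoi(1) + 1
hanoi(1) = 1  (base case)
hanoi(2) = 2 * 1 + 1 = 3
hanoi(3) = 2 * 3 + 1 = 7
hanoi(4) = 2 * 7 + 1 = 15
hanoi(5) = 2 * 15 + 1 = 31

31


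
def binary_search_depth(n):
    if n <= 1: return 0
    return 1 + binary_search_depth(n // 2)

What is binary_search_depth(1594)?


1594 / 2 = 797
797 / 2 = 398
398 / 2 = 199
199 / 2 = 99
99 / 2 = 49
49 / 2 = 24
24 / 2 = 12
12 / 2 = 6
6 / 2 = 3
3 / 2 = 1
Reached 1 after 10 halvings

10


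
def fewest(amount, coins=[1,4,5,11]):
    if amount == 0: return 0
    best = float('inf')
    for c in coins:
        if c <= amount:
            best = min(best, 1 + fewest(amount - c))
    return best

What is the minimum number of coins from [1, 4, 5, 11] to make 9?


Building up with DP:
fewest(0) = 0
fewest(1) = min(1+fewest(0)=1+0=1) = 1
fewest(2) = min(1+fewest(1)=1+1=2) = 2
fewest(3) = min(1+fewest(2)=1+2=3) = 3
fewest(4) = min(1+fewest(3)=1+3=4, 1+fewest(0)=1+0=1) = 1
fewest(5) = min(1+fewest(4)=1+1=2, 1+fewest(1)=1+1=2, 1+fewest(0)=1+0=1) = 1
fewest(6) = min(1+fewest(5)=1+1=2, 1+fewest(2)=1+2=3, 1+fewest(1)=1+1=2) = 2
fewest(7) = min(1+fewest(6)=1+2=3, 1+fewest(3)=1+3=4, 1+fewest(2)=1+2=3) = 3
fewest(8) = min(1+fewest(7)=1+3=4, 1+fewest(4)=1+1=2, 1+fewest(3)=1+3=4) = 2
fewest(9) = min(1+fewest(8)=1+2=3, 1+fewest(5)=1+1=2, 1+fewest(4)=1+1=2) = 2

2


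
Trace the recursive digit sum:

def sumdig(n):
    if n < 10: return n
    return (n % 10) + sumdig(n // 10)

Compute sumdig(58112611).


sumdig(58112611) = 1 + sumdig(5811261)
sumdig(5811261) = 1 + sumdig(581126)
sumdig(581126) = 6 + sumdig(58112)
sumdig(58112) = 2 + sumdig(5811)
sumdig(5811) = 1 + sumdig(581)
sumdig(581) = 1 + sumdig(58)
sumdig(58) = 8 + sumdig(5)
sumdig(5) = 5  (base case)
Total: 1 + 1 + 6 + 2 + 1 + 1 + 8 + 5 = 25

25


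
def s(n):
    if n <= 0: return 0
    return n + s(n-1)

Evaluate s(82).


s(82)
= 82 + 81 + 80 + 79 + 78 + 77 + 76 + 75 + 74 + 73 + 72 + 71 + 70 + 69 + 68 + 67 + 66 + 65 + 64 + 63 + 62 + 61 + 60 + 59 + 58 + 57 + 56 + 55 + 54 + 53 + 52 + 51 + 50 + 49 + 48 + 47 + 46 + 45 + 44 + 43 + 42 + 41 + 40 + 39 + 38 + 37 + 36 + 35 + 34 + 33 + 32 + 31 + 30 + 29 + 28 + 27 + 26 + 25 + 24 + 23 + 22 + 21 + 20 + 19 + 18 + 17 + 16 + 15 + 14 + 13 + 12 + 11 + 10 + 9 + 8 + 7 + 6 + 5 + 4 + 3 + 2 + 1 + s(0)
= 82 + 81 + 80 + 79 + 78 + 77 + 76 + 75 + 74 + 73 + 72 + 71 + 70 + 69 + 68 + 67 + 66 + 65 + 64 + 63 + 62 + 61 + 60 + 59 + 58 + 57 + 56 + 55 + 54 + 53 + 52 + 51 + 50 + 49 + 48 + 47 + 46 + 45 + 44 + 43 + 42 + 41 + 40 + 39 + 38 + 37 + 36 + 35 + 34 + 33 + 32 + 31 + 30 + 29 + 28 + 27 + 26 + 25 + 24 + 23 + 22 + 21 + 20 + 19 + 18 + 17 + 16 + 15 + 14 + 13 + 12 + 11 + 10 + 9 + 8 + 7 + 6 + 5 + 4 + 3 + 2 + 1 + 0
= 3403

3403


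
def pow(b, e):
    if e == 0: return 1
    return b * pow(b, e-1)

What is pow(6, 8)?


pow(6, 8)
= 6 * pow(6, 7)
= 6 * 6 * pow(6, 6)
= 6 * 6 * 6 * pow(6, 5)
= 6 * 6 * 6 * 6 * pow(6, 4)
= 6 * 6 * 6 * 6 * 6 * pow(6, 3)
= 6 * 6 * 6 * 6 * 6 * 6 * pow(6, 2)
= 6 * 6 * 6 * 6 * 6 * 6 * 6 * pow(6, 1)
= 6 * 6 * 6 * 6 * 6 * 6 * 6 * 6 * pow(6, 0)
= 6 * 6 * 6 * 6 * 6 * 6 * 6 * 6 * 1
= 1679616

1679616


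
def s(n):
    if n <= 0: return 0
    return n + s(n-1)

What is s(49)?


s(49)
= 49 + 48 + 47 + 46 + 45 + 44 + 43 + 42 + 41 + 40 + 39 + 38 + 37 + 36 + 35 + 34 + 33 + 32 + 31 + 30 + 29 + 28 + 27 + 26 + 25 + 24 + 23 + 22 + 21 + 20 + 19 + 18 + 17 + 16 + 15 + 14 + 13 + 12 + 11 + 10 + 9 + 8 + 7 + 6 + 5 + 4 + 3 + 2 + 1 + s(0)
= 49 + 48 + 47 + 46 + 45 + 44 + 43 + 42 + 41 + 40 + 39 + 38 + 37 + 36 + 35 + 34 + 33 + 32 + 31 + 30 + 29 + 28 + 27 + 26 + 25 + 24 + 23 + 22 + 21 + 20 + 19 + 18 + 17 + 16 + 15 + 14 + 13 + 12 + 11 + 10 + 9 + 8 + 7 + 6 + 5 + 4 + 3 + 2 + 1 + 0
= 1225

1225


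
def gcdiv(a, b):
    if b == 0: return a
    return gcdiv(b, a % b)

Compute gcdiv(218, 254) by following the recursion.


gcdiv(218, 254) = gcdiv(254, 218)
gcdiv(254, 218) = gcdiv(218, 36)
gcdiv(218, 36) = gcdiv(36, 2)
gcdiv(36, 2) = gcdiv(2, 0)
gcdiv(2, 0) = 2  (base case)

2


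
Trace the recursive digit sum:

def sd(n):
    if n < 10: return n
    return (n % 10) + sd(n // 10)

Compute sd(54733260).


sd(54733260) = 0 + sd(5473326)
sd(5473326) = 6 + sd(547332)
sd(547332) = 2 + sd(54733)
sd(54733) = 3 + sd(5473)
sd(5473) = 3 + sd(547)
sd(547) = 7 + sd(54)
sd(54) = 4 + sd(5)
sd(5) = 5  (base case)
Total: 0 + 6 + 2 + 3 + 3 + 7 + 4 + 5 = 30

30


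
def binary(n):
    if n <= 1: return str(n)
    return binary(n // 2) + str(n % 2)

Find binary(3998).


binary(3998) = binary(1999) + '0'
binary(1999) = binary(999) + '1'
binary(999) = binary(499) + '1'
binary(499) = binary(249) + '1'
binary(249) = binary(124) + '1'
binary(124) = binary(62) + '0'
binary(62) = binary(31) + '0'
binary(31) = binary(15) + '1'
binary(15) = binary(7) + '1'
binary(7) = binary(3) + '1'
binary(3) = binary(1) + '1'
binary(1) = '1'  (base case)
Concatenating: '1' + '1' + '1' + '1' + '1' + '0' + '0' + '1' + '1' + '1' + '1' + '0' = '111110011110'

111110011110


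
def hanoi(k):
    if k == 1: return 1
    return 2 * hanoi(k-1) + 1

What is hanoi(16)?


hanoi(16) = 2 * hanoi(15) + 1
hanoi(15) = 2 * hanoi(14) + 1
hanoi(14) = 2 * hanoi(13) + 1
hanoi(13) = 2 * hanoi(12) + 1
hanoi(12) = 2 * hanoi(11) + 1
hanoi(11) = 2 * hanoi(10) + 1
hanoi(10) = 2 * hanoi(9) + 1
hanoi(9) = 2 * hanoi(8) + 1
hanoi(8) = 2 * hanoi(7) + 1
hanoi(7) = 2 * hanoi(6) + 1
hanoi(6) = 2 * hanoi(5) + 1
hanoi(5) = 2 * hanoi(4) + 1
hanoi(4) = 2 * hanoi(3) + 1
hanoi(3) = 2 * hanoi(2) + 1
hanoi(2) = 2 * hanoi(1) + 1
hanoi(1) = 1  (base case)
hanoi(2) = 2 * 1 + 1 = 3
hanoi(3) = 2 * 3 + 1 = 7
hanoi(4) = 2 * 7 + 1 = 15
hanoi(5) = 2 * 15 + 1 = 31
hanoi(6) = 2 * 31 + 1 = 63
hanoi(7) = 2 * 63 + 1 = 127
hanoi(8) = 2 * 127 + 1 = 255
hanoi(9) = 2 * 255 + 1 = 511
hanoi(10) = 2 * 511 + 1 = 1023
hanoi(11) = 2 * 1023 + 1 = 2047
hanoi(12) = 2 * 2047 + 1 = 4095
hanoi(13) = 2 * 4095 + 1 = 8191
hanoi(14) = 2 * 8191 + 1 = 16383
hanoi(15) = 2 * 16383 + 1 = 32767
hanoi(16) = 2 * 32767 + 1 = 65535

65535


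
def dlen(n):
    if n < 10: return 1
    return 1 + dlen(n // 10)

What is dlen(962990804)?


dlen(962990804) = 1 + dlen(96299080)
dlen(96299080) = 1 + dlen(9629908)
dlen(9629908) = 1 + dlen(962990)
dlen(962990) = 1 + dlen(96299)
dlen(96299) = 1 + dlen(9629)
dlen(9629) = 1 + dlen(962)
dlen(962) = 1 + dlen(96)
dlen(96) = 1 + dlen(9)
dlen(9) = 1  (base case: 9 < 10)
Unwinding: 1 + 1 + 1 + 1 + 1 + 1 + 1 + 1 + 1 = 9

9


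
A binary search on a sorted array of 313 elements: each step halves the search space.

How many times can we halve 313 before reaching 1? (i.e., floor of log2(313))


313 / 2 = 156
156 / 2 = 78
78 / 2 = 39
39 / 2 = 19
19 / 2 = 9
9 / 2 = 4
4 / 2 = 2
2 / 2 = 1
Reached 1 after 8 halvings

8


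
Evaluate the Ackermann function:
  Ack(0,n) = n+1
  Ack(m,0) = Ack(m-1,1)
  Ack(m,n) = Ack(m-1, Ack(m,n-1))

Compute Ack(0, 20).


Ack(0, 20) = 21
Result: Ack(0, 20) = 21

21


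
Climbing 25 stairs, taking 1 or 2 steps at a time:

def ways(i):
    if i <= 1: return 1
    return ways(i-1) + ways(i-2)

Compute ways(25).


Building up from base cases:
ways(0) = 1
ways(1) = 1
ways(2) = ways(1) + ways(0) = 1 + 1 = 2
ways(3) = ways(2) + ways(1) = 2 + 1 = 3
ways(4) = ways(3) + ways(2) = 3 + 2 = 5
ways(5) = ways(4) + ways(3) = 5 + 3 = 8
ways(6) = ways(5) + ways(4) = 8 + 5 = 13
ways(7) = ways(6) + ways(5) = 13 + 8 = 21
ways(8) = ways(7) + ways(6) = 21 + 13 = 34
ways(9) = ways(8) + ways(7) = 34 + 21 = 55
ways(10) = ways(9) + ways(8) = 55 + 34 = 89
ways(11) = ways(10) + ways(9) = 89 + 55 = 144
ways(12) = ways(11) + ways(10) = 144 + 89 = 233
ways(13) = ways(12) + ways(11) = 233 + 144 = 377
ways(14) = ways(13) + ways(12) = 377 + 233 = 610
ways(15) = ways(14) + ways(13) = 610 + 377 = 987
ways(16) = ways(15) + ways(14) = 987 + 610 = 1597
ways(17) = ways(16) + ways(15) = 1597 + 987 = 2584
ways(18) = ways(17) + ways(16) = 2584 + 1597 = 4181
ways(19) = ways(18) + ways(17) = 4181 + 2584 = 6765
ways(20) = ways(19) + ways(18) = 6765 + 4181 = 10946
ways(21) = ways(20) + ways(19) = 10946 + 6765 = 17711
ways(22) = ways(21) + ways(20) = 17711 + 10946 = 28657
ways(23) = ways(22) + ways(21) = 28657 + 17711 = 46368
ways(24) = ways(23) + ways(22) = 46368 + 28657 = 75025
ways(25) = ways(24) + ways(23) = 75025 + 46368 = 121393

121393


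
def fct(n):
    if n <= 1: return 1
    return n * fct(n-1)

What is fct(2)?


fct(2)
= 2 * fct(1)
= 2 * 1
= 2

2


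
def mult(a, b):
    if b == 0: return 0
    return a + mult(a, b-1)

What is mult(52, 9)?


mult(52, 9) = 52 + mult(52, 8)
mult(52, 8) = 52 + mult(52, 7)
mult(52, 7) = 52 + mult(52, 6)
mult(52, 6) = 52 + mult(52, 5)
mult(52, 5) = 52 + mult(52, 4)
mult(52, 4) = 52 + mult(52, 3)
mult(52, 3) = 52 + mult(52, 2)
mult(52, 2) = 52 + mult(52, 1)
mult(52, 1) = 52 + mult(52, 0)
mult(52, 0) = 0  (base case)
Total: 52 + 52 + 52 + 52 + 52 + 52 + 52 + 52 + 52 + 0 = 468

468


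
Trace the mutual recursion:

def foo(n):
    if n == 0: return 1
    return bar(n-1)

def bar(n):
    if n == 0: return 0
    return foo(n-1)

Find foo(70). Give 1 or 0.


foo(70) = bar(69)
bar(69) = foo(68)
foo(68) = bar(67)
bar(67) = foo(66)
foo(66) = bar(65)
bar(65) = foo(64)
foo(64) = bar(63)
bar(63) = foo(62)
foo(62) = bar(61)
bar(61) = foo(60)
foo(60) = bar(59)
bar(59) = foo(58)
foo(58) = bar(57)
bar(57) = foo(56)
foo(56) = bar(55)
bar(55) = foo(54)
foo(54) = bar(53)
bar(53) = foo(52)
foo(52) = bar(51)
bar(51) = foo(50)
foo(50) = bar(49)
bar(49) = foo(48)
foo(48) = bar(47)
bar(47) = foo(46)
foo(46) = bar(45)
bar(45) = foo(44)
foo(44) = bar(43)
bar(43) = foo(42)
foo(42) = bar(41)
bar(41) = foo(40)
foo(40) = bar(39)
bar(39) = foo(38)
foo(38) = bar(37)
bar(37) = foo(36)
foo(36) = bar(35)
bar(35) = foo(34)
foo(34) = bar(33)
bar(33) = foo(32)
foo(32) = bar(31)
bar(31) = foo(30)
foo(30) = bar(29)
bar(29) = foo(28)
foo(28) = bar(27)
bar(27) = foo(26)
foo(26) = bar(25)
bar(25) = foo(24)
foo(24) = bar(23)
bar(23) = foo(22)
foo(22) = bar(21)
bar(21) = foo(20)
foo(20) = bar(19)
bar(19) = foo(18)
foo(18) = bar(17)
bar(17) = foo(16)
foo(16) = bar(15)
bar(15) = foo(14)
foo(14) = bar(13)
bar(13) = foo(12)
foo(12) = bar(11)
bar(11) = foo(10)
foo(10) = bar(9)
bar(9) = foo(8)
foo(8) = bar(7)
bar(7) = foo(6)
foo(6) = bar(5)
bar(5) = foo(4)
foo(4) = bar(3)
bar(3) = foo(2)
foo(2) = bar(1)
bar(1) = foo(0)
foo(0) = 1  (base case)
Result: 1

1


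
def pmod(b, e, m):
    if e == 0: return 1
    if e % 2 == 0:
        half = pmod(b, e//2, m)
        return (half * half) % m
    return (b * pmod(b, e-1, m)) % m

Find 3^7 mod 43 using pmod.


pmod(3, 7, 43): e is odd, compute pmod(3, 6, 43)
  pmod(3, 6, 43): e is even, compute pmod(3, 3, 43)
    pmod(3, 3, 43): e is odd, compute pmod(3, 2, 43)
      pmod(3, 2, 43): e is even, compute pmod(3, 1, 43)
        pmod(3, 1, 43): e is odd, compute pmod(3, 0, 43)
          pmod(3, 0, 43) = 1
        (3 * 1) % 43 = 3
      half=3, (3*3) % 43 = 9
    (3 * 9) % 43 = 27
  half=27, (27*27) % 43 = 41
(3 * 41) % 43 = 37

37


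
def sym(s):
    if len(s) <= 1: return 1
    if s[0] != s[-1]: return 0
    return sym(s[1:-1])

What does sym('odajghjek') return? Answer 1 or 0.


sym('odajghjek'): s[0]='o' != s[-1]='k' -> return 0
Result: 0 (not a palindrome)

0
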